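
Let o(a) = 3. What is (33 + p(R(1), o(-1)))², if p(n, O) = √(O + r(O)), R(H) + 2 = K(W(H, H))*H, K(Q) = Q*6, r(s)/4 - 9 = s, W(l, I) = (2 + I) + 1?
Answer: (33 + √51)² ≈ 1611.3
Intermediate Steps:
W(l, I) = 3 + I
r(s) = 36 + 4*s
K(Q) = 6*Q
R(H) = -2 + H*(18 + 6*H) (R(H) = -2 + (6*(3 + H))*H = -2 + (18 + 6*H)*H = -2 + H*(18 + 6*H))
p(n, O) = √(36 + 5*O) (p(n, O) = √(O + (36 + 4*O)) = √(36 + 5*O))
(33 + p(R(1), o(-1)))² = (33 + √(36 + 5*3))² = (33 + √(36 + 15))² = (33 + √51)²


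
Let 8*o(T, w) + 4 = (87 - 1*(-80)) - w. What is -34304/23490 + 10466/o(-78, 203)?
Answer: -24601786/11745 ≈ -2094.7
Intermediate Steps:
o(T, w) = 163/8 - w/8 (o(T, w) = -½ + ((87 - 1*(-80)) - w)/8 = -½ + ((87 + 80) - w)/8 = -½ + (167 - w)/8 = -½ + (167/8 - w/8) = 163/8 - w/8)
-34304/23490 + 10466/o(-78, 203) = -34304/23490 + 10466/(163/8 - ⅛*203) = -34304*1/23490 + 10466/(163/8 - 203/8) = -17152/11745 + 10466/(-5) = -17152/11745 + 10466*(-⅕) = -17152/11745 - 10466/5 = -24601786/11745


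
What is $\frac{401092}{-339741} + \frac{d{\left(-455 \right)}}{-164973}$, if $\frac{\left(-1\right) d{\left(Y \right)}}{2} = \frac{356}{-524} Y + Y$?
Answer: $- \frac{2893723272872}{2447433350361} \approx -1.1824$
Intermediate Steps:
$d{\left(Y \right)} = - \frac{84 Y}{131}$ ($d{\left(Y \right)} = - 2 \left(\frac{356}{-524} Y + Y\right) = - 2 \left(356 \left(- \frac{1}{524}\right) Y + Y\right) = - 2 \left(- \frac{89 Y}{131} + Y\right) = - 2 \frac{42 Y}{131} = - \frac{84 Y}{131}$)
$\frac{401092}{-339741} + \frac{d{\left(-455 \right)}}{-164973} = \frac{401092}{-339741} + \frac{\left(- \frac{84}{131}\right) \left(-455\right)}{-164973} = 401092 \left(- \frac{1}{339741}\right) + \frac{38220}{131} \left(- \frac{1}{164973}\right) = - \frac{401092}{339741} - \frac{12740}{7203821} = - \frac{2893723272872}{2447433350361}$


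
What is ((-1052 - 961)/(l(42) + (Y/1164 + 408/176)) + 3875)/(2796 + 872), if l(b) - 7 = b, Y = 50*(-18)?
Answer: 413673383/395641484 ≈ 1.0456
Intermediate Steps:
Y = -900
l(b) = 7 + b
((-1052 - 961)/(l(42) + (Y/1164 + 408/176)) + 3875)/(2796 + 872) = ((-1052 - 961)/((7 + 42) + (-900/1164 + 408/176)) + 3875)/(2796 + 872) = (-2013/(49 + (-900*1/1164 + 408*(1/176))) + 3875)/3668 = (-2013/(49 + (-75/97 + 51/22)) + 3875)*(1/3668) = (-2013/(49 + 3297/2134) + 3875)*(1/3668) = (-2013/107863/2134 + 3875)*(1/3668) = (-2013*2134/107863 + 3875)*(1/3668) = (-4295742/107863 + 3875)*(1/3668) = (413673383/107863)*(1/3668) = 413673383/395641484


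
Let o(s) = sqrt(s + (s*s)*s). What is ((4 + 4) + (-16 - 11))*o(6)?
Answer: -19*sqrt(222) ≈ -283.09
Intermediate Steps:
o(s) = sqrt(s + s**3) (o(s) = sqrt(s + s**2*s) = sqrt(s + s**3))
((4 + 4) + (-16 - 11))*o(6) = ((4 + 4) + (-16 - 11))*sqrt(6 + 6**3) = (8 - 27)*sqrt(6 + 216) = -19*sqrt(222)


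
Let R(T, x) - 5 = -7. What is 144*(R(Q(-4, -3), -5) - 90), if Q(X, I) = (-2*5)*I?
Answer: -13248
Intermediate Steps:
Q(X, I) = -10*I
R(T, x) = -2 (R(T, x) = 5 - 7 = -2)
144*(R(Q(-4, -3), -5) - 90) = 144*(-2 - 90) = 144*(-92) = -13248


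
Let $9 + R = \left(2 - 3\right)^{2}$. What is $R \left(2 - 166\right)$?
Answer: $1312$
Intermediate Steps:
$R = -8$ ($R = -9 + \left(2 - 3\right)^{2} = -9 + \left(-1\right)^{2} = -9 + 1 = -8$)
$R \left(2 - 166\right) = - 8 \left(2 - 166\right) = \left(-8\right) \left(-164\right) = 1312$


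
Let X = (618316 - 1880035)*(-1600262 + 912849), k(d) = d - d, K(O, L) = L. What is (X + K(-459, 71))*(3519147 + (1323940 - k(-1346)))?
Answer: 4200516111353916566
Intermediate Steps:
k(d) = 0
X = 867322042947 (X = -1261719*(-687413) = 867322042947)
(X + K(-459, 71))*(3519147 + (1323940 - k(-1346))) = (867322042947 + 71)*(3519147 + (1323940 - 1*0)) = 867322043018*(3519147 + (1323940 + 0)) = 867322043018*(3519147 + 1323940) = 867322043018*4843087 = 4200516111353916566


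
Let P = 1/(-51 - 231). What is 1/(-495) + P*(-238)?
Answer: 19588/23265 ≈ 0.84195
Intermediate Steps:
P = -1/282 (P = 1/(-282) = -1/282 ≈ -0.0035461)
1/(-495) + P*(-238) = 1/(-495) - 1/282*(-238) = -1/495 + 119/141 = 19588/23265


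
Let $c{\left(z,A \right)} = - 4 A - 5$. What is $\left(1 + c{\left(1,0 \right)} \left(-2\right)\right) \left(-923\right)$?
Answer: $-10153$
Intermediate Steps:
$c{\left(z,A \right)} = -5 - 4 A$
$\left(1 + c{\left(1,0 \right)} \left(-2\right)\right) \left(-923\right) = \left(1 + \left(-5 - 0\right) \left(-2\right)\right) \left(-923\right) = \left(1 + \left(-5 + 0\right) \left(-2\right)\right) \left(-923\right) = \left(1 - -10\right) \left(-923\right) = \left(1 + 10\right) \left(-923\right) = 11 \left(-923\right) = -10153$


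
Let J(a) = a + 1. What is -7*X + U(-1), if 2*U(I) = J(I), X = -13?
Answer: 91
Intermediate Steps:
J(a) = 1 + a
U(I) = ½ + I/2 (U(I) = (1 + I)/2 = ½ + I/2)
-7*X + U(-1) = -7*(-13) + (½ + (½)*(-1)) = 91 + (½ - ½) = 91 + 0 = 91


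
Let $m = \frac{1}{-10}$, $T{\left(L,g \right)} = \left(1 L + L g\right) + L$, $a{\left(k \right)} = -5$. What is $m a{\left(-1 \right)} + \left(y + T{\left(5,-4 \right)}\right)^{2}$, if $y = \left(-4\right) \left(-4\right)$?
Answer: $\frac{73}{2} \approx 36.5$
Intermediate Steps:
$y = 16$
$T{\left(L,g \right)} = 2 L + L g$ ($T{\left(L,g \right)} = \left(L + L g\right) + L = 2 L + L g$)
$m = - \frac{1}{10} \approx -0.1$
$m a{\left(-1 \right)} + \left(y + T{\left(5,-4 \right)}\right)^{2} = \left(- \frac{1}{10}\right) \left(-5\right) + \left(16 + 5 \left(2 - 4\right)\right)^{2} = \frac{1}{2} + \left(16 + 5 \left(-2\right)\right)^{2} = \frac{1}{2} + \left(16 - 10\right)^{2} = \frac{1}{2} + 6^{2} = \frac{1}{2} + 36 = \frac{73}{2}$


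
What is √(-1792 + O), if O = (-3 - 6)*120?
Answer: 2*I*√718 ≈ 53.591*I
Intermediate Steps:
O = -1080 (O = -9*120 = -1080)
√(-1792 + O) = √(-1792 - 1080) = √(-2872) = 2*I*√718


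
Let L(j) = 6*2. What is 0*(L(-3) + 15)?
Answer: 0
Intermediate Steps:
L(j) = 12
0*(L(-3) + 15) = 0*(12 + 15) = 0*27 = 0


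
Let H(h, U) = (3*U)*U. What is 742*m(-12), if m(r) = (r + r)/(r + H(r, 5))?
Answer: -848/3 ≈ -282.67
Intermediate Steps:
H(h, U) = 3*U²
m(r) = 2*r/(75 + r) (m(r) = (r + r)/(r + 3*5²) = (2*r)/(r + 3*25) = (2*r)/(r + 75) = (2*r)/(75 + r) = 2*r/(75 + r))
742*m(-12) = 742*(2*(-12)/(75 - 12)) = 742*(2*(-12)/63) = 742*(2*(-12)*(1/63)) = 742*(-8/21) = -848/3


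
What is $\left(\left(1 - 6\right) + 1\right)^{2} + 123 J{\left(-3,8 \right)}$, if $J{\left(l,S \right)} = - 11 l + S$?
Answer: $5059$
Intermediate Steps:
$J{\left(l,S \right)} = S - 11 l$
$\left(\left(1 - 6\right) + 1\right)^{2} + 123 J{\left(-3,8 \right)} = \left(\left(1 - 6\right) + 1\right)^{2} + 123 \left(8 - -33\right) = \left(\left(1 - 6\right) + 1\right)^{2} + 123 \left(8 + 33\right) = \left(-5 + 1\right)^{2} + 123 \cdot 41 = \left(-4\right)^{2} + 5043 = 16 + 5043 = 5059$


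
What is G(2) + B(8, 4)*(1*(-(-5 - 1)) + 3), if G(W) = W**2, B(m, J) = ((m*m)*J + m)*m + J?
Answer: 19048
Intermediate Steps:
B(m, J) = J + m*(m + J*m**2) (B(m, J) = (m**2*J + m)*m + J = (J*m**2 + m)*m + J = (m + J*m**2)*m + J = m*(m + J*m**2) + J = J + m*(m + J*m**2))
G(2) + B(8, 4)*(1*(-(-5 - 1)) + 3) = 2**2 + (4 + 8**2 + 4*8**3)*(1*(-(-5 - 1)) + 3) = 4 + (4 + 64 + 4*512)*(1*(-1*(-6)) + 3) = 4 + (4 + 64 + 2048)*(1*6 + 3) = 4 + 2116*(6 + 3) = 4 + 2116*9 = 4 + 19044 = 19048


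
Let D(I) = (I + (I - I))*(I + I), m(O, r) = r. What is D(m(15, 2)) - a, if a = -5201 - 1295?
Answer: 6504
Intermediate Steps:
D(I) = 2*I² (D(I) = (I + 0)*(2*I) = I*(2*I) = 2*I²)
a = -6496
D(m(15, 2)) - a = 2*2² - 1*(-6496) = 2*4 + 6496 = 8 + 6496 = 6504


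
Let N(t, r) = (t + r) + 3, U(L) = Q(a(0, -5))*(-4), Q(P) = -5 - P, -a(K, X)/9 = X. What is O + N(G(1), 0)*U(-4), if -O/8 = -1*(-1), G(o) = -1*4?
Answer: -208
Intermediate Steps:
a(K, X) = -9*X
G(o) = -4
O = -8 (O = -(-8)*(-1) = -8*1 = -8)
U(L) = 200 (U(L) = (-5 - (-9)*(-5))*(-4) = (-5 - 1*45)*(-4) = (-5 - 45)*(-4) = -50*(-4) = 200)
N(t, r) = 3 + r + t (N(t, r) = (r + t) + 3 = 3 + r + t)
O + N(G(1), 0)*U(-4) = -8 + (3 + 0 - 4)*200 = -8 - 1*200 = -8 - 200 = -208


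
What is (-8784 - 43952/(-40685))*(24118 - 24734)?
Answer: 220117182208/40685 ≈ 5.4103e+6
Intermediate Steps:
(-8784 - 43952/(-40685))*(24118 - 24734) = (-8784 - 43952*(-1/40685))*(-616) = (-8784 + 43952/40685)*(-616) = -357333088/40685*(-616) = 220117182208/40685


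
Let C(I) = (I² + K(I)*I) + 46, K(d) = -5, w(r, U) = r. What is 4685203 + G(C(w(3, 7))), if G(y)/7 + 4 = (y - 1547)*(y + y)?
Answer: 3841255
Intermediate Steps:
C(I) = 46 + I² - 5*I (C(I) = (I² - 5*I) + 46 = 46 + I² - 5*I)
G(y) = -28 + 14*y*(-1547 + y) (G(y) = -28 + 7*((y - 1547)*(y + y)) = -28 + 7*((-1547 + y)*(2*y)) = -28 + 7*(2*y*(-1547 + y)) = -28 + 14*y*(-1547 + y))
4685203 + G(C(w(3, 7))) = 4685203 + (-28 - 21658*(46 + 3² - 5*3) + 14*(46 + 3² - 5*3)²) = 4685203 + (-28 - 21658*(46 + 9 - 15) + 14*(46 + 9 - 15)²) = 4685203 + (-28 - 21658*40 + 14*40²) = 4685203 + (-28 - 866320 + 14*1600) = 4685203 + (-28 - 866320 + 22400) = 4685203 - 843948 = 3841255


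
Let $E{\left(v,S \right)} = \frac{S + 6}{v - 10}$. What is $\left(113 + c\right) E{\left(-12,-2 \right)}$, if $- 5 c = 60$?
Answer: $- \frac{202}{11} \approx -18.364$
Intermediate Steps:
$c = -12$ ($c = \left(- \frac{1}{5}\right) 60 = -12$)
$E{\left(v,S \right)} = \frac{6 + S}{-10 + v}$
$\left(113 + c\right) E{\left(-12,-2 \right)} = \left(113 - 12\right) \frac{6 - 2}{-10 - 12} = 101 \frac{1}{-22} \cdot 4 = 101 \left(\left(- \frac{1}{22}\right) 4\right) = 101 \left(- \frac{2}{11}\right) = - \frac{202}{11}$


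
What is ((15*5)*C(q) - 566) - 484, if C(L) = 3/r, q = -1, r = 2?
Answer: -1875/2 ≈ -937.50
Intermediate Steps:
C(L) = 3/2
((15*5)*C(q) - 566) - 484 = ((15*5)*(3/2) - 566) - 484 = (75*(3/2) - 566) - 484 = (225/2 - 566) - 484 = -907/2 - 484 = -1875/2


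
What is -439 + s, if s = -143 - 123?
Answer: -705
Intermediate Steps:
s = -266
-439 + s = -439 - 266 = -705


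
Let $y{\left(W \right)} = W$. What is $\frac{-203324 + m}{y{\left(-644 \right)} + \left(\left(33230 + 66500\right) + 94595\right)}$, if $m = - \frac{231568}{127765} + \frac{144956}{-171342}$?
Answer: $- \frac{13326729655574}{12694519971045} \approx -1.0498$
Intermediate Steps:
$m = - \frac{174244394}{65543445}$ ($m = \left(-231568\right) \frac{1}{127765} + 144956 \left(- \frac{1}{171342}\right) = - \frac{231568}{127765} - \frac{434}{513} = - \frac{174244394}{65543445} \approx -2.6585$)
$\frac{-203324 + m}{y{\left(-644 \right)} + \left(\left(33230 + 66500\right) + 94595\right)} = \frac{-203324 - \frac{174244394}{65543445}}{-644 + \left(\left(33230 + 66500\right) + 94595\right)} = - \frac{13326729655574}{65543445 \left(-644 + \left(99730 + 94595\right)\right)} = - \frac{13326729655574}{65543445 \left(-644 + 194325\right)} = - \frac{13326729655574}{65543445 \cdot 193681} = \left(- \frac{13326729655574}{65543445}\right) \frac{1}{193681} = - \frac{13326729655574}{12694519971045}$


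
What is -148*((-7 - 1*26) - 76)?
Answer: 16132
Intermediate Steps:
-148*((-7 - 1*26) - 76) = -148*((-7 - 26) - 76) = -148*(-33 - 76) = -148*(-109) = 16132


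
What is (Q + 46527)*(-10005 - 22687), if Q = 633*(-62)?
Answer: -238030452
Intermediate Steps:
Q = -39246
(Q + 46527)*(-10005 - 22687) = (-39246 + 46527)*(-10005 - 22687) = 7281*(-32692) = -238030452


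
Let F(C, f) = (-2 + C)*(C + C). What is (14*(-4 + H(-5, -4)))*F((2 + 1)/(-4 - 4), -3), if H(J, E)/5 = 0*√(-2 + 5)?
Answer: -399/4 ≈ -99.750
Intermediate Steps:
H(J, E) = 0 (H(J, E) = 5*(0*√(-2 + 5)) = 5*(0*√3) = 5*0 = 0)
F(C, f) = 2*C*(-2 + C) (F(C, f) = (-2 + C)*(2*C) = 2*C*(-2 + C))
(14*(-4 + H(-5, -4)))*F((2 + 1)/(-4 - 4), -3) = (14*(-4 + 0))*(2*((2 + 1)/(-4 - 4))*(-2 + (2 + 1)/(-4 - 4))) = (14*(-4))*(2*(3/(-8))*(-2 + 3/(-8))) = -112*3*(-⅛)*(-2 + 3*(-⅛)) = -112*(-3)*(-2 - 3/8)/8 = -112*(-3)*(-19)/(8*8) = -56*57/32 = -399/4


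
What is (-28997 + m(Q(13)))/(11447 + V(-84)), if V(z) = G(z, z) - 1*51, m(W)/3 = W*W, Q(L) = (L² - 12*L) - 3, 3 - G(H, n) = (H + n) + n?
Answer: -28697/11651 ≈ -2.4631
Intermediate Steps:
G(H, n) = 3 - H - 2*n (G(H, n) = 3 - ((H + n) + n) = 3 - (H + 2*n) = 3 + (-H - 2*n) = 3 - H - 2*n)
Q(L) = -3 + L² - 12*L
m(W) = 3*W² (m(W) = 3*(W*W) = 3*W²)
V(z) = -48 - 3*z (V(z) = (3 - z - 2*z) - 1*51 = (3 - 3*z) - 51 = -48 - 3*z)
(-28997 + m(Q(13)))/(11447 + V(-84)) = (-28997 + 3*(-3 + 13² - 12*13)²)/(11447 + (-48 - 3*(-84))) = (-28997 + 3*(-3 + 169 - 156)²)/(11447 + (-48 + 252)) = (-28997 + 3*10²)/(11447 + 204) = (-28997 + 3*100)/11651 = (-28997 + 300)*(1/11651) = -28697*1/11651 = -28697/11651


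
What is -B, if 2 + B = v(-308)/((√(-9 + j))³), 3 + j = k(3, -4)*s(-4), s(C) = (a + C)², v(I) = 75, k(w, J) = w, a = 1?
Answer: 2 - √15/3 ≈ 0.70901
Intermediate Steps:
s(C) = (1 + C)²
j = 24 (j = -3 + 3*(1 - 4)² = -3 + 3*(-3)² = -3 + 3*9 = -3 + 27 = 24)
B = -2 + √15/3 (B = -2 + 75/((√(-9 + 24))³) = -2 + 75/((√15)³) = -2 + 75/((15*√15)) = -2 + 75*(√15/225) = -2 + √15/3 ≈ -0.70901)
-B = -(-2 + √15/3) = 2 - √15/3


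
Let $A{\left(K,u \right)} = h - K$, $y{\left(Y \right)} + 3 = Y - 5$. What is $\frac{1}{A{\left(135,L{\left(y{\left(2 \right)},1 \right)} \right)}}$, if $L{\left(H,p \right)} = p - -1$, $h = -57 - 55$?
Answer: $- \frac{1}{247} \approx -0.0040486$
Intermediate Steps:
$h = -112$ ($h = -57 - 55 = -112$)
$y{\left(Y \right)} = -8 + Y$ ($y{\left(Y \right)} = -3 + \left(Y - 5\right) = -3 + \left(-5 + Y\right) = -8 + Y$)
$L{\left(H,p \right)} = 1 + p$ ($L{\left(H,p \right)} = p + 1 = 1 + p$)
$A{\left(K,u \right)} = -112 - K$
$\frac{1}{A{\left(135,L{\left(y{\left(2 \right)},1 \right)} \right)}} = \frac{1}{-112 - 135} = \frac{1}{-247} = - \frac{1}{247}$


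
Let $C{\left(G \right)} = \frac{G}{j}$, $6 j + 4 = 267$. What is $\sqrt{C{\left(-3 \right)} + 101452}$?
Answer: $\frac{\sqrt{7017328654}}{263} \approx 318.52$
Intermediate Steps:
$j = \frac{263}{6}$ ($j = - \frac{2}{3} + \frac{1}{6} \cdot 267 = - \frac{2}{3} + \frac{89}{2} = \frac{263}{6} \approx 43.833$)
$C{\left(G \right)} = \frac{6 G}{263}$ ($C{\left(G \right)} = \frac{G}{\frac{263}{6}} = G \frac{6}{263} = \frac{6 G}{263}$)
$\sqrt{C{\left(-3 \right)} + 101452} = \sqrt{\frac{6}{263} \left(-3\right) + 101452} = \sqrt{- \frac{18}{263} + 101452} = \sqrt{\frac{26681858}{263}} = \frac{\sqrt{7017328654}}{263}$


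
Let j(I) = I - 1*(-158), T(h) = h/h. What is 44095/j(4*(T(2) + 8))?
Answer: 44095/194 ≈ 227.29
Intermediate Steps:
T(h) = 1
j(I) = 158 + I (j(I) = I + 158 = 158 + I)
44095/j(4*(T(2) + 8)) = 44095/(158 + 4*(1 + 8)) = 44095/(158 + 4*9) = 44095/(158 + 36) = 44095/194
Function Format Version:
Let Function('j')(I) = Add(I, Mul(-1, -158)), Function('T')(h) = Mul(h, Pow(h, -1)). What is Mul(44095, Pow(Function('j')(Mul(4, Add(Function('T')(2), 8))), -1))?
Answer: Rational(44095, 194) ≈ 227.29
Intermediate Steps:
Function('T')(h) = 1
Function('j')(I) = Add(158, I) (Function('j')(I) = Add(I, 158) = Add(158, I))
Mul(44095, Pow(Function('j')(Mul(4, Add(Function('T')(2), 8))), -1)) = Mul(44095, Pow(Add(158, Mul(4, Add(1, 8))), -1)) = Mul(44095, Pow(Add(158, Mul(4, 9)), -1)) = Mul(44095, Pow(Add(158, 36), -1)) = Mul(44095, Pow(194, -1)) = Mul(44095, Rational(1, 194)) = Rational(44095, 194)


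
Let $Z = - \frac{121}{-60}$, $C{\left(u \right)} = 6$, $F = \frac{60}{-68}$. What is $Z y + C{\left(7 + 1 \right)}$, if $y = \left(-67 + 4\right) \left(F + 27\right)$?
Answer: $- \frac{281541}{85} \approx -3312.2$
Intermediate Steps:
$F = - \frac{15}{17}$ ($F = 60 \left(- \frac{1}{68}\right) = - \frac{15}{17} \approx -0.88235$)
$Z = \frac{121}{60}$ ($Z = \left(-121\right) \left(- \frac{1}{60}\right) = \frac{121}{60} \approx 2.0167$)
$y = - \frac{27972}{17}$ ($y = \left(-67 + 4\right) \left(- \frac{15}{17} + 27\right) = \left(-63\right) \frac{444}{17} = - \frac{27972}{17} \approx -1645.4$)
$Z y + C{\left(7 + 1 \right)} = \frac{121}{60} \left(- \frac{27972}{17}\right) + 6 = - \frac{282051}{85} + 6 = - \frac{281541}{85}$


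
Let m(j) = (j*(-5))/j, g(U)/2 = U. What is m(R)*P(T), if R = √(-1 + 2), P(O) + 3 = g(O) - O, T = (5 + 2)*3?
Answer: -90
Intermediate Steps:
g(U) = 2*U
T = 21 (T = 7*3 = 21)
P(O) = -3 + O (P(O) = -3 + (2*O - O) = -3 + O)
R = 1 (R = √1 = 1)
m(j) = -5 (m(j) = (-5*j)/j = -5)
m(R)*P(T) = -5*(-3 + 21) = -5*18 = -90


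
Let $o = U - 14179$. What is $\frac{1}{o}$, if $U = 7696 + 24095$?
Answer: $\frac{1}{17612} \approx 5.6779 \cdot 10^{-5}$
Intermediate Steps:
$U = 31791$
$o = 17612$ ($o = 31791 - 14179 = 17612$)
$\frac{1}{o} = \frac{1}{17612}$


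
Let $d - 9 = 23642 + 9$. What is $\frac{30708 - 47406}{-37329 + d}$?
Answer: $\frac{16698}{13669} \approx 1.2216$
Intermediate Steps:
$d = 23660$ ($d = 9 + \left(23642 + 9\right) = 9 + 23651 = 23660$)
$\frac{30708 - 47406}{-37329 + d} = \frac{30708 - 47406}{-37329 + 23660} = - \frac{16698}{-13669} = \left(-16698\right) \left(- \frac{1}{13669}\right) = \frac{16698}{13669}$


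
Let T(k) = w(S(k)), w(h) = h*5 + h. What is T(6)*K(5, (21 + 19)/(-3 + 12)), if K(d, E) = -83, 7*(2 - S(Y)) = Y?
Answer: -3984/7 ≈ -569.14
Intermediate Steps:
S(Y) = 2 - Y/7
w(h) = 6*h (w(h) = 5*h + h = 6*h)
T(k) = 12 - 6*k/7 (T(k) = 6*(2 - k/7) = 12 - 6*k/7)
T(6)*K(5, (21 + 19)/(-3 + 12)) = (12 - 6/7*6)*(-83) = (12 - 36/7)*(-83) = (48/7)*(-83) = -3984/7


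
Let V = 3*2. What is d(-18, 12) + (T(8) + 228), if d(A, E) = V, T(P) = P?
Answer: 242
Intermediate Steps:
V = 6
d(A, E) = 6
d(-18, 12) + (T(8) + 228) = 6 + (8 + 228) = 6 + 236 = 242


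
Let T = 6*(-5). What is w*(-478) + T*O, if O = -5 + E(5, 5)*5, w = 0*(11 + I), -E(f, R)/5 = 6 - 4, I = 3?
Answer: 1650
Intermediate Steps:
E(f, R) = -10 (E(f, R) = -5*(6 - 4) = -5*2 = -10)
T = -30
w = 0 (w = 0*(11 + 3) = 0*14 = 0)
O = -55 (O = -5 - 10*5 = -5 - 50 = -55)
w*(-478) + T*O = 0*(-478) - 30*(-55) = 0 + 1650 = 1650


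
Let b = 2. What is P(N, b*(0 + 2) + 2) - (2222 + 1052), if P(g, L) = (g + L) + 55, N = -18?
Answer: -3231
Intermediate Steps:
P(g, L) = 55 + L + g (P(g, L) = (L + g) + 55 = 55 + L + g)
P(N, b*(0 + 2) + 2) - (2222 + 1052) = (55 + (2*(0 + 2) + 2) - 18) - (2222 + 1052) = (55 + (2*2 + 2) - 18) - 1*3274 = (55 + (4 + 2) - 18) - 3274 = (55 + 6 - 18) - 3274 = 43 - 3274 = -3231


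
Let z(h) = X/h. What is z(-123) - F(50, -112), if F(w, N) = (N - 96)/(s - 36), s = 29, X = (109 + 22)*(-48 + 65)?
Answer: -41173/861 ≈ -47.820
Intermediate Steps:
X = 2227 (X = 131*17 = 2227)
z(h) = 2227/h
F(w, N) = 96/7 - N/7 (F(w, N) = (N - 96)/(29 - 36) = (-96 + N)/(-7) = (-96 + N)*(-⅐) = 96/7 - N/7)
z(-123) - F(50, -112) = 2227/(-123) - (96/7 - ⅐*(-112)) = 2227*(-1/123) - (96/7 + 16) = -2227/123 - 1*208/7 = -2227/123 - 208/7 = -41173/861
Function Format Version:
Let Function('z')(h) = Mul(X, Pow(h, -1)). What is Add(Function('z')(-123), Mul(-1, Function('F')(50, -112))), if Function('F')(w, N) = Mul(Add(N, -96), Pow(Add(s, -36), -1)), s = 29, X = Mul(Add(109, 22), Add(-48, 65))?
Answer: Rational(-41173, 861) ≈ -47.820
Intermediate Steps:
X = 2227 (X = Mul(131, 17) = 2227)
Function('z')(h) = Mul(2227, Pow(h, -1))
Function('F')(w, N) = Add(Rational(96, 7), Mul(Rational(-1, 7), N)) (Function('F')(w, N) = Mul(Add(N, -96), Pow(Add(29, -36), -1)) = Mul(Add(-96, N), Pow(-7, -1)) = Mul(Add(-96, N), Rational(-1, 7)) = Add(Rational(96, 7), Mul(Rational(-1, 7), N)))
Add(Function('z')(-123), Mul(-1, Function('F')(50, -112))) = Add(Mul(2227, Pow(-123, -1)), Mul(-1, Add(Rational(96, 7), Mul(Rational(-1, 7), -112)))) = Add(Mul(2227, Rational(-1, 123)), Mul(-1, Add(Rational(96, 7), 16))) = Add(Rational(-2227, 123), Mul(-1, Rational(208, 7))) = Add(Rational(-2227, 123), Rational(-208, 7)) = Rational(-41173, 861)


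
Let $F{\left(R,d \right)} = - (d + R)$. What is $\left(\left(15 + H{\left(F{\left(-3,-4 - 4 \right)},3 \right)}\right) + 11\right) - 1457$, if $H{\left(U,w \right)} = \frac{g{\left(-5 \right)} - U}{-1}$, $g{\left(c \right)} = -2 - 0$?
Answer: $-1418$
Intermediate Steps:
$g{\left(c \right)} = -2$ ($g{\left(c \right)} = -2 + 0 = -2$)
$F{\left(R,d \right)} = - R - d$ ($F{\left(R,d \right)} = - (R + d) = - R - d$)
$H{\left(U,w \right)} = 2 + U$ ($H{\left(U,w \right)} = \frac{-2 - U}{-1} = \left(-2 - U\right) \left(-1\right) = 2 + U$)
$\left(\left(15 + H{\left(F{\left(-3,-4 - 4 \right)},3 \right)}\right) + 11\right) - 1457 = \left(\left(15 + \left(2 - \left(-7 - 4\right)\right)\right) + 11\right) - 1457 = \left(\left(15 + \left(2 + \left(3 - \left(-4 - 4\right)\right)\right)\right) + 11\right) - 1457 = \left(\left(15 + \left(2 + \left(3 - -8\right)\right)\right) + 11\right) - 1457 = \left(\left(15 + \left(2 + \left(3 + 8\right)\right)\right) + 11\right) - 1457 = \left(\left(15 + \left(2 + 11\right)\right) + 11\right) - 1457 = \left(\left(15 + 13\right) + 11\right) - 1457 = \left(28 + 11\right) - 1457 = 39 - 1457 = -1418$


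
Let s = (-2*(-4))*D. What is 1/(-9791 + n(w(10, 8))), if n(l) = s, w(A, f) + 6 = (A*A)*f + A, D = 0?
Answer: -1/9791 ≈ -0.00010213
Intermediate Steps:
w(A, f) = -6 + A + f*A**2 (w(A, f) = -6 + ((A*A)*f + A) = -6 + (A**2*f + A) = -6 + (f*A**2 + A) = -6 + (A + f*A**2) = -6 + A + f*A**2)
s = 0 (s = -2*(-4)*0 = 8*0 = 0)
n(l) = 0
1/(-9791 + n(w(10, 8))) = 1/(-9791 + 0) = 1/(-9791) = -1/9791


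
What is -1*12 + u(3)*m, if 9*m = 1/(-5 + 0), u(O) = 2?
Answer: -542/45 ≈ -12.044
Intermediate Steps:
m = -1/45 (m = 1/(9*(-5 + 0)) = (⅑)/(-5) = (⅑)*(-⅕) = -1/45 ≈ -0.022222)
-1*12 + u(3)*m = -1*12 + 2*(-1/45) = -12 - 2/45 = -542/45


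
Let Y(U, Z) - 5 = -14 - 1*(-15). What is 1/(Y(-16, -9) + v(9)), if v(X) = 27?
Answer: 1/33 ≈ 0.030303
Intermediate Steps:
Y(U, Z) = 6 (Y(U, Z) = 5 + (-14 - 1*(-15)) = 5 + (-14 + 15) = 5 + 1 = 6)
1/(Y(-16, -9) + v(9)) = 1/(6 + 27) = 1/33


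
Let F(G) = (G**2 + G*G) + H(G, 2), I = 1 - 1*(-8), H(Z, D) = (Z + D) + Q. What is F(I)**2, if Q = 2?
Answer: 30625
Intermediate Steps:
H(Z, D) = 2 + D + Z (H(Z, D) = (Z + D) + 2 = (D + Z) + 2 = 2 + D + Z)
I = 9 (I = 1 + 8 = 9)
F(G) = 4 + G + 2*G**2 (F(G) = (G**2 + G*G) + (2 + 2 + G) = (G**2 + G**2) + (4 + G) = 2*G**2 + (4 + G) = 4 + G + 2*G**2)
F(I)**2 = (4 + 9 + 2*9**2)**2 = (4 + 9 + 2*81)**2 = (4 + 9 + 162)**2 = 175**2 = 30625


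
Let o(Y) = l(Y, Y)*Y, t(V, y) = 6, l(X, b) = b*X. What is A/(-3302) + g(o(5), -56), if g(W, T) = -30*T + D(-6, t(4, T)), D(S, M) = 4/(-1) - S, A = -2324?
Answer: 2778144/1651 ≈ 1682.7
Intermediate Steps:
l(X, b) = X*b
o(Y) = Y³ (o(Y) = (Y*Y)*Y = Y²*Y = Y³)
D(S, M) = -4 - S (D(S, M) = 4*(-1) - S = -4 - S)
g(W, T) = 2 - 30*T (g(W, T) = -30*T + (-4 - 1*(-6)) = -30*T + (-4 + 6) = -30*T + 2 = 2 - 30*T)
A/(-3302) + g(o(5), -56) = -2324/(-3302) + (2 - 30*(-56)) = -2324*(-1/3302) + (2 + 1680) = 1162/1651 + 1682 = 2778144/1651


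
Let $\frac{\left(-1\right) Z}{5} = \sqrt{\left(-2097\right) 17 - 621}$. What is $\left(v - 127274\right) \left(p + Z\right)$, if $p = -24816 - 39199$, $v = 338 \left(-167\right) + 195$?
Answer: $11748352875 + 2752875 i \sqrt{4030} \approx 1.1748 \cdot 10^{10} + 1.7476 \cdot 10^{8} i$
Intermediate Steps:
$v = -56251$ ($v = -56446 + 195 = -56251$)
$Z = - 15 i \sqrt{4030}$ ($Z = - 5 \sqrt{\left(-2097\right) 17 - 621} = - 5 \sqrt{-35649 - 621} = - 5 \sqrt{-36270} = - 5 \cdot 3 i \sqrt{4030} = - 15 i \sqrt{4030} \approx - 952.23 i$)
$p = -64015$ ($p = -24816 - 39199 = -64015$)
$\left(v - 127274\right) \left(p + Z\right) = \left(-56251 - 127274\right) \left(-64015 - 15 i \sqrt{4030}\right) = - 183525 \left(-64015 - 15 i \sqrt{4030}\right) = 11748352875 + 2752875 i \sqrt{4030}$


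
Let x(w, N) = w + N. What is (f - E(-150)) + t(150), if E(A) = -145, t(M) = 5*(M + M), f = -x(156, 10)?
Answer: 1479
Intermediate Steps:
x(w, N) = N + w
f = -166 (f = -(10 + 156) = -1*166 = -166)
t(M) = 10*M (t(M) = 5*(2*M) = 10*M)
(f - E(-150)) + t(150) = (-166 - 1*(-145)) + 10*150 = (-166 + 145) + 1500 = -21 + 1500 = 1479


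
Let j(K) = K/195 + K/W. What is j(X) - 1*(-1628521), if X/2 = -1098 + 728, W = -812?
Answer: 12892977928/7917 ≈ 1.6285e+6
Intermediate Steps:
X = -740 (X = 2*(-1098 + 728) = 2*(-370) = -740)
j(K) = 617*K/158340 (j(K) = K/195 + K/(-812) = K*(1/195) + K*(-1/812) = K/195 - K/812 = 617*K/158340)
j(X) - 1*(-1628521) = (617/158340)*(-740) - 1*(-1628521) = -22829/7917 + 1628521 = 12892977928/7917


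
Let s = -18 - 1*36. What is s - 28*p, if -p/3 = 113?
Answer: 9438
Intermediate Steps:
p = -339 (p = -3*113 = -339)
s = -54 (s = -18 - 36 = -54)
s - 28*p = -54 - 28*(-339) = -54 + 9492 = 9438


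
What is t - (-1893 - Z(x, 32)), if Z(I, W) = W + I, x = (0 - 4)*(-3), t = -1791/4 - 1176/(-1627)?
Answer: 9696743/6508 ≈ 1490.0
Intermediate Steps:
t = -2909253/6508 (t = -1791*1/4 - 1176*(-1/1627) = -1791/4 + 1176/1627 = -2909253/6508 ≈ -447.03)
x = 12 (x = -4*(-3) = 12)
Z(I, W) = I + W
t - (-1893 - Z(x, 32)) = -2909253/6508 - (-1893 - (12 + 32)) = -2909253/6508 - (-1893 - 1*44) = -2909253/6508 - (-1893 - 44) = -2909253/6508 - 1*(-1937) = -2909253/6508 + 1937 = 9696743/6508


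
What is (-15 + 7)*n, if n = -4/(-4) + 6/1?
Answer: -56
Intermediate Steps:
n = 7 (n = -4*(-¼) + 6*1 = 1 + 6 = 7)
(-15 + 7)*n = (-15 + 7)*7 = -8*7 = -56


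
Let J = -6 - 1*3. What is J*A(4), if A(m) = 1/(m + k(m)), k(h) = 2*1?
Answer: -3/2 ≈ -1.5000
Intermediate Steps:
J = -9 (J = -6 - 3 = -9)
k(h) = 2
A(m) = 1/(2 + m) (A(m) = 1/(m + 2) = 1/(2 + m))
J*A(4) = -9/(2 + 4) = -9/6 = -9*1/6 = -3/2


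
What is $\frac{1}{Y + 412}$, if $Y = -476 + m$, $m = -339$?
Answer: $- \frac{1}{403} \approx -0.0024814$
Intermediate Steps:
$Y = -815$ ($Y = -476 - 339 = -815$)
$\frac{1}{Y + 412} = \frac{1}{-815 + 412} = \frac{1}{-403} = - \frac{1}{403}$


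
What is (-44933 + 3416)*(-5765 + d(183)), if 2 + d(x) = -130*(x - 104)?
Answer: 665808129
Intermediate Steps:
d(x) = 13518 - 130*x (d(x) = -2 - 130*(x - 104) = -2 - 130*(-104 + x) = -2 + (13520 - 130*x) = 13518 - 130*x)
(-44933 + 3416)*(-5765 + d(183)) = (-44933 + 3416)*(-5765 + (13518 - 130*183)) = -41517*(-5765 + (13518 - 23790)) = -41517*(-5765 - 10272) = -41517*(-16037) = 665808129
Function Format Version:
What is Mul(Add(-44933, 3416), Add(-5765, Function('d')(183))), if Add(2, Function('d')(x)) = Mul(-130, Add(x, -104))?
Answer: 665808129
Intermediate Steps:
Function('d')(x) = Add(13518, Mul(-130, x)) (Function('d')(x) = Add(-2, Mul(-130, Add(x, -104))) = Add(-2, Mul(-130, Add(-104, x))) = Add(-2, Add(13520, Mul(-130, x))) = Add(13518, Mul(-130, x)))
Mul(Add(-44933, 3416), Add(-5765, Function('d')(183))) = Mul(Add(-44933, 3416), Add(-5765, Add(13518, Mul(-130, 183)))) = Mul(-41517, Add(-5765, Add(13518, -23790))) = Mul(-41517, Add(-5765, -10272)) = Mul(-41517, -16037) = 665808129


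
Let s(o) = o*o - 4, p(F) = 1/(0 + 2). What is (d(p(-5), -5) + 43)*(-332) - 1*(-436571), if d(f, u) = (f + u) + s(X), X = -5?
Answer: 416817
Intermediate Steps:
p(F) = ½ (p(F) = 1/2 = ½)
s(o) = -4 + o² (s(o) = o² - 4 = -4 + o²)
d(f, u) = 21 + f + u (d(f, u) = (f + u) + (-4 + (-5)²) = (f + u) + (-4 + 25) = (f + u) + 21 = 21 + f + u)
(d(p(-5), -5) + 43)*(-332) - 1*(-436571) = ((21 + ½ - 5) + 43)*(-332) - 1*(-436571) = (33/2 + 43)*(-332) + 436571 = (119/2)*(-332) + 436571 = -19754 + 436571 = 416817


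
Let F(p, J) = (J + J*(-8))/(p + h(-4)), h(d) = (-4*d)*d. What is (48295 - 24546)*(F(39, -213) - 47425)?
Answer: -28192817884/25 ≈ -1.1277e+9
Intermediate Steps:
h(d) = -4*d²
F(p, J) = -7*J/(-64 + p) (F(p, J) = (J + J*(-8))/(p - 4*(-4)²) = (J - 8*J)/(p - 4*16) = (-7*J)/(p - 64) = (-7*J)/(-64 + p) = -7*J/(-64 + p))
(48295 - 24546)*(F(39, -213) - 47425) = (48295 - 24546)*(-7*(-213)/(-64 + 39) - 47425) = 23749*(-7*(-213)/(-25) - 47425) = 23749*(-7*(-213)*(-1/25) - 47425) = 23749*(-1491/25 - 47425) = 23749*(-1187116/25) = -28192817884/25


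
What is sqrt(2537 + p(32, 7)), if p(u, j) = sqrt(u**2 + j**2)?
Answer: sqrt(2537 + sqrt(1073)) ≈ 50.693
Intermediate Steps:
p(u, j) = sqrt(j**2 + u**2)
sqrt(2537 + p(32, 7)) = sqrt(2537 + sqrt(7**2 + 32**2)) = sqrt(2537 + sqrt(49 + 1024)) = sqrt(2537 + sqrt(1073))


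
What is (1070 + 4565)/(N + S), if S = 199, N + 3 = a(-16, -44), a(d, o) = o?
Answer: 5635/152 ≈ 37.072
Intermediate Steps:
N = -47 (N = -3 - 44 = -47)
(1070 + 4565)/(N + S) = (1070 + 4565)/(-47 + 199) = 5635/152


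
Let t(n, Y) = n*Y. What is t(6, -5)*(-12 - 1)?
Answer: 390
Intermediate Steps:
t(n, Y) = Y*n
t(6, -5)*(-12 - 1) = (-5*6)*(-12 - 1) = -30*(-13) = 390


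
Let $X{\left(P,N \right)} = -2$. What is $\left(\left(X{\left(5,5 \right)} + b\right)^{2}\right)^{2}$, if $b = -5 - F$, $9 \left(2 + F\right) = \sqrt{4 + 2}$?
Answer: $\frac{\left(45 + \sqrt{6}\right)^{4}}{6561} \approx 772.6$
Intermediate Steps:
$F = -2 + \frac{\sqrt{6}}{9}$ ($F = -2 + \frac{\sqrt{4 + 2}}{9} = -2 + \frac{\sqrt{6}}{9} \approx -1.7278$)
$b = -3 - \frac{\sqrt{6}}{9}$ ($b = -5 - \left(-2 + \frac{\sqrt{6}}{9}\right) = -5 + \left(2 - \frac{\sqrt{6}}{9}\right) = -3 - \frac{\sqrt{6}}{9} \approx -3.2722$)
$\left(\left(X{\left(5,5 \right)} + b\right)^{2}\right)^{2} = \left(\left(-2 - \left(3 + \frac{\sqrt{6}}{9}\right)\right)^{2}\right)^{2} = \left(\left(-5 - \frac{\sqrt{6}}{9}\right)^{2}\right)^{2} = \left(-5 - \frac{\sqrt{6}}{9}\right)^{4}$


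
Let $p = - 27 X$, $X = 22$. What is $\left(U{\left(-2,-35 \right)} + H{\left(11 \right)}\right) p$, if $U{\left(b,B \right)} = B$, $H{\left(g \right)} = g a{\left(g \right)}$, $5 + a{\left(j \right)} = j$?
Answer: $-18414$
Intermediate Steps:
$a{\left(j \right)} = -5 + j$
$H{\left(g \right)} = g \left(-5 + g\right)$
$p = -594$ ($p = \left(-27\right) 22 = -594$)
$\left(U{\left(-2,-35 \right)} + H{\left(11 \right)}\right) p = \left(-35 + 11 \left(-5 + 11\right)\right) \left(-594\right) = \left(-35 + 11 \cdot 6\right) \left(-594\right) = \left(-35 + 66\right) \left(-594\right) = 31 \left(-594\right) = -18414$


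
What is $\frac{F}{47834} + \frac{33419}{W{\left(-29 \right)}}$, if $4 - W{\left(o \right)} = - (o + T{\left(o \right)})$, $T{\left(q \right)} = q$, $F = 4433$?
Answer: $- \frac{399581266}{645759} \approx -618.78$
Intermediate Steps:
$W{\left(o \right)} = 4 + 2 o$ ($W{\left(o \right)} = 4 - - (o + o) = 4 - - 2 o = 4 + 2 o$)
$\frac{F}{47834} + \frac{33419}{W{\left(-29 \right)}} = \frac{4433}{47834} + \frac{33419}{4 + 2 \left(-29\right)} = 4433 \cdot \frac{1}{47834} + \frac{33419}{4 - 58} = \frac{4433}{47834} + \frac{33419}{-54} = \frac{4433}{47834} + 33419 \left(- \frac{1}{54}\right) = \frac{4433}{47834} - \frac{33419}{54} = - \frac{399581266}{645759}$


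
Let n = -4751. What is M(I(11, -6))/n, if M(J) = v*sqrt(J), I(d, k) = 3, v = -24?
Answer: 24*sqrt(3)/4751 ≈ 0.0087496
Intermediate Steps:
M(J) = -24*sqrt(J)
M(I(11, -6))/n = -24*sqrt(3)/(-4751) = -24*sqrt(3)*(-1/4751) = 24*sqrt(3)/4751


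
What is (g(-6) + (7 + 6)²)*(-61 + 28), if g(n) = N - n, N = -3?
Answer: -5676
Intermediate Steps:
g(n) = -3 - n
(g(-6) + (7 + 6)²)*(-61 + 28) = ((-3 - 1*(-6)) + (7 + 6)²)*(-61 + 28) = ((-3 + 6) + 13²)*(-33) = (3 + 169)*(-33) = 172*(-33) = -5676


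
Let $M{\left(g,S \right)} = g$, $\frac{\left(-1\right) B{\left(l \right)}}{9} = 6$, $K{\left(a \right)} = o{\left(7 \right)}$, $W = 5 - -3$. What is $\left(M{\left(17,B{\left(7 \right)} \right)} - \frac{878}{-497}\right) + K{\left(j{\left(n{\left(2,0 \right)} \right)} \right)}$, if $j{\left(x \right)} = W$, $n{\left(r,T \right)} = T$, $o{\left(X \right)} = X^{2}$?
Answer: $\frac{33680}{497} \approx 67.767$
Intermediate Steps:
$W = 8$ ($W = 5 + 3 = 8$)
$j{\left(x \right)} = 8$
$K{\left(a \right)} = 49$ ($K{\left(a \right)} = 7^{2} = 49$)
$B{\left(l \right)} = -54$ ($B{\left(l \right)} = \left(-9\right) 6 = -54$)
$\left(M{\left(17,B{\left(7 \right)} \right)} - \frac{878}{-497}\right) + K{\left(j{\left(n{\left(2,0 \right)} \right)} \right)} = \left(17 - \frac{878}{-497}\right) + 49 = \left(17 - - \frac{878}{497}\right) + 49 = \left(17 + \frac{878}{497}\right) + 49 = \frac{9327}{497} + 49 = \frac{33680}{497}$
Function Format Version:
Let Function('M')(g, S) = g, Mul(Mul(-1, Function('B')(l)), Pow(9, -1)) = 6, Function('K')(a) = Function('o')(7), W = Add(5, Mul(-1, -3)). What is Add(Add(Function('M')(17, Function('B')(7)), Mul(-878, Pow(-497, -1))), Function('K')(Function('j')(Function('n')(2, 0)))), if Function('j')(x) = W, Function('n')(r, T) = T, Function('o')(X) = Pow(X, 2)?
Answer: Rational(33680, 497) ≈ 67.767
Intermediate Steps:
W = 8 (W = Add(5, 3) = 8)
Function('j')(x) = 8
Function('K')(a) = 49 (Function('K')(a) = Pow(7, 2) = 49)
Function('B')(l) = -54 (Function('B')(l) = Mul(-9, 6) = -54)
Add(Add(Function('M')(17, Function('B')(7)), Mul(-878, Pow(-497, -1))), Function('K')(Function('j')(Function('n')(2, 0)))) = Add(Add(17, Mul(-878, Pow(-497, -1))), 49) = Add(Add(17, Mul(-878, Rational(-1, 497))), 49) = Add(Add(17, Rational(878, 497)), 49) = Add(Rational(9327, 497), 49) = Rational(33680, 497)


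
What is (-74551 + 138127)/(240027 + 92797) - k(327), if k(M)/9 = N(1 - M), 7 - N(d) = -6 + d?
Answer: -126922806/41603 ≈ -3050.8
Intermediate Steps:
N(d) = 13 - d (N(d) = 7 - (-6 + d) = 7 + (6 - d) = 13 - d)
k(M) = 108 + 9*M (k(M) = 9*(13 - (1 - M)) = 9*(13 + (-1 + M)) = 9*(12 + M) = 108 + 9*M)
(-74551 + 138127)/(240027 + 92797) - k(327) = (-74551 + 138127)/(240027 + 92797) - (108 + 9*327) = 63576/332824 - (108 + 2943) = 63576*(1/332824) - 1*3051 = 7947/41603 - 3051 = -126922806/41603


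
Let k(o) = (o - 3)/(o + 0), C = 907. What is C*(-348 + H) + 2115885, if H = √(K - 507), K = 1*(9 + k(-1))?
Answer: 1800249 + 907*I*√494 ≈ 1.8002e+6 + 20159.0*I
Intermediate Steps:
k(o) = (-3 + o)/o
K = 13 (K = 1*(9 + (-3 - 1)/(-1)) = 1*(9 - 1*(-4)) = 1*(9 + 4) = 1*13 = 13)
H = I*√494 (H = √(13 - 507) = √(-494) = I*√494 ≈ 22.226*I)
C*(-348 + H) + 2115885 = 907*(-348 + I*√494) + 2115885 = (-315636 + 907*I*√494) + 2115885 = 1800249 + 907*I*√494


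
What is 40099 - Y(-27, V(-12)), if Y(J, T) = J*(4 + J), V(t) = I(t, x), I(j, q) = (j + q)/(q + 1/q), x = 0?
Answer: 39478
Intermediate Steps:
I(j, q) = (j + q)/(q + 1/q)
V(t) = 0 (V(t) = 0*(t + 0)/(1 + 0**2) = 0*t/(1 + 0) = 0*t/1 = 0*1*t = 0)
40099 - Y(-27, V(-12)) = 40099 - (-27)*(4 - 27) = 40099 - (-27)*(-23) = 40099 - 1*621 = 40099 - 621 = 39478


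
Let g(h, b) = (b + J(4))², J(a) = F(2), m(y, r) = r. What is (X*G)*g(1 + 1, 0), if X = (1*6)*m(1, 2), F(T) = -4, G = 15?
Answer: 2880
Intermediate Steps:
J(a) = -4
g(h, b) = (-4 + b)² (g(h, b) = (b - 4)² = (-4 + b)²)
X = 12 (X = (1*6)*2 = 6*2 = 12)
(X*G)*g(1 + 1, 0) = (12*15)*(-4 + 0)² = 180*(-4)² = 180*16 = 2880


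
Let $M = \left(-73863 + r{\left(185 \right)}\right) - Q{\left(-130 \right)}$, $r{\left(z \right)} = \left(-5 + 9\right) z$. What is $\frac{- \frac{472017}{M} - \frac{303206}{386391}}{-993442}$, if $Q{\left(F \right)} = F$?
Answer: $- \frac{53417068363}{9339625830557082} \approx -5.7194 \cdot 10^{-6}$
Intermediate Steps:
$r{\left(z \right)} = 4 z$
$M = -72993$ ($M = \left(-73863 + 4 \cdot 185\right) - -130 = \left(-73863 + 740\right) + 130 = -73123 + 130 = -72993$)
$\frac{- \frac{472017}{M} - \frac{303206}{386391}}{-993442} = \frac{- \frac{472017}{-72993} - \frac{303206}{386391}}{-993442} = \left(\left(-472017\right) \left(- \frac{1}{72993}\right) - \frac{303206}{386391}\right) \left(- \frac{1}{993442}\right) = \left(\frac{157339}{24331} - \frac{303206}{386391}\right) \left(- \frac{1}{993442}\right) = \frac{53417068363}{9401279421} \left(- \frac{1}{993442}\right) = - \frac{53417068363}{9339625830557082}$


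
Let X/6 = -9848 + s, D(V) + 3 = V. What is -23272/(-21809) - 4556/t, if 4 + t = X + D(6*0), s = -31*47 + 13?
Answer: 1676249252/1477756031 ≈ 1.1343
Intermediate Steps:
s = -1444 (s = -1457 + 13 = -1444)
D(V) = -3 + V
X = -67752 (X = 6*(-9848 - 1444) = 6*(-11292) = -67752)
t = -67759 (t = -4 + (-67752 + (-3 + 6*0)) = -4 + (-67752 + (-3 + 0)) = -4 + (-67752 - 3) = -4 - 67755 = -67759)
-23272/(-21809) - 4556/t = -23272/(-21809) - 4556/(-67759) = -23272*(-1/21809) - 4556*(-1/67759) = 23272/21809 + 4556/67759 = 1676249252/1477756031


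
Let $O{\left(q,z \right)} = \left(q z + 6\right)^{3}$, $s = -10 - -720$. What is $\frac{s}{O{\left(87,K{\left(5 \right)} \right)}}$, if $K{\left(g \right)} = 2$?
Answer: $\frac{71}{583200} \approx 0.00012174$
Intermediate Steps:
$s = 710$ ($s = -10 + 720 = 710$)
$O{\left(q,z \right)} = \left(6 + q z\right)^{3}$
$\frac{s}{O{\left(87,K{\left(5 \right)} \right)}} = \frac{710}{\left(6 + 87 \cdot 2\right)^{3}} = \frac{710}{\left(6 + 174\right)^{3}} = \frac{710}{180^{3}} = \frac{710}{5832000} = 710 \cdot \frac{1}{5832000} = \frac{71}{583200}$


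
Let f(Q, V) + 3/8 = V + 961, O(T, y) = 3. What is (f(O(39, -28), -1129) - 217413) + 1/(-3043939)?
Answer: -5298435464297/24351512 ≈ -2.1758e+5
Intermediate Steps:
f(Q, V) = 7685/8 + V (f(Q, V) = -3/8 + (V + 961) = -3/8 + (961 + V) = 7685/8 + V)
(f(O(39, -28), -1129) - 217413) + 1/(-3043939) = ((7685/8 - 1129) - 217413) + 1/(-3043939) = (-1347/8 - 217413) - 1/3043939 = -1740651/8 - 1/3043939 = -5298435464297/24351512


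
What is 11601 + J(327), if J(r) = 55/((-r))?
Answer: 3793472/327 ≈ 11601.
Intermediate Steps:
J(r) = -55/r (J(r) = 55*(-1/r) = -55/r)
11601 + J(327) = 11601 - 55/327 = 3793472/327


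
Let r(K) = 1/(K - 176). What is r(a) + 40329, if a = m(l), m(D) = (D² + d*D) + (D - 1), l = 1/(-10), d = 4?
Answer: 715799321/17749 ≈ 40329.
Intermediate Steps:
l = -⅒ ≈ -0.10000
m(D) = -1 + D² + 5*D (m(D) = (D² + 4*D) + (D - 1) = (D² + 4*D) + (-1 + D) = -1 + D² + 5*D)
a = -149/100 (a = -1 + (-⅒)² + 5*(-⅒) = -1 + 1/100 - ½ = -149/100 ≈ -1.4900)
r(K) = 1/(-176 + K)
r(a) + 40329 = 1/(-176 - 149/100) + 40329 = 1/(-17749/100) + 40329 = -100/17749 + 40329 = 715799321/17749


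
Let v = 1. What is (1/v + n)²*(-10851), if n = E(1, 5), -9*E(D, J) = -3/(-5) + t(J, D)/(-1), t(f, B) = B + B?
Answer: -9780368/675 ≈ -14489.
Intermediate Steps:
t(f, B) = 2*B
E(D, J) = -1/15 + 2*D/9 (E(D, J) = -(-3/(-5) + (2*D)/(-1))/9 = -(-3*(-⅕) + (2*D)*(-1))/9 = -(⅗ - 2*D)/9 = -1/15 + 2*D/9)
n = 7/45 (n = -1/15 + (2/9)*1 = -1/15 + 2/9 = 7/45 ≈ 0.15556)
(1/v + n)²*(-10851) = (1/1 + 7/45)²*(-10851) = (1 + 7/45)²*(-10851) = (52/45)²*(-10851) = (2704/2025)*(-10851) = -9780368/675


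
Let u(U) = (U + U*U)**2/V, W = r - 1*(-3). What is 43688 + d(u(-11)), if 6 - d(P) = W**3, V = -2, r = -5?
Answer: 43702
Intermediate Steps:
W = -2 (W = -5 - 1*(-3) = -5 + 3 = -2)
u(U) = -(U + U**2)**2/2 (u(U) = (U + U*U)**2/(-2) = (U + U**2)**2*(-1/2) = -(U + U**2)**2/2)
d(P) = 14 (d(P) = 6 - 1*(-2)**3 = 6 - 1*(-8) = 6 + 8 = 14)
43688 + d(u(-11)) = 43688 + 14 = 43702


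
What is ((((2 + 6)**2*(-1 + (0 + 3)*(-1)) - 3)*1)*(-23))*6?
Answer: 35742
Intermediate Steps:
((((2 + 6)**2*(-1 + (0 + 3)*(-1)) - 3)*1)*(-23))*6 = (((8**2*(-1 + 3*(-1)) - 3)*1)*(-23))*6 = (((64*(-1 - 3) - 3)*1)*(-23))*6 = (((64*(-4) - 3)*1)*(-23))*6 = (((-256 - 3)*1)*(-23))*6 = (-259*1*(-23))*6 = -259*(-23)*6 = 5957*6 = 35742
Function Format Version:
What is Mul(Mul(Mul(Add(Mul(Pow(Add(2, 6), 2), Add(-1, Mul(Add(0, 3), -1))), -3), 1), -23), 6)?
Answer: 35742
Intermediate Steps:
Mul(Mul(Mul(Add(Mul(Pow(Add(2, 6), 2), Add(-1, Mul(Add(0, 3), -1))), -3), 1), -23), 6) = Mul(Mul(Mul(Add(Mul(Pow(8, 2), Add(-1, Mul(3, -1))), -3), 1), -23), 6) = Mul(Mul(Mul(Add(Mul(64, Add(-1, -3)), -3), 1), -23), 6) = Mul(Mul(Mul(Add(Mul(64, -4), -3), 1), -23), 6) = Mul(Mul(Mul(Add(-256, -3), 1), -23), 6) = Mul(Mul(Mul(-259, 1), -23), 6) = Mul(Mul(-259, -23), 6) = Mul(5957, 6) = 35742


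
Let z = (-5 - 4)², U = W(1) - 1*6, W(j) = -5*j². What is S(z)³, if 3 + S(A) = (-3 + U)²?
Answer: 7189057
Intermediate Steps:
U = -11 (U = -5*1² - 1*6 = -5*1 - 6 = -5 - 6 = -11)
z = 81 (z = (-9)² = 81)
S(A) = 193 (S(A) = -3 + (-3 - 11)² = -3 + (-14)² = -3 + 196 = 193)
S(z)³ = 193³ = 7189057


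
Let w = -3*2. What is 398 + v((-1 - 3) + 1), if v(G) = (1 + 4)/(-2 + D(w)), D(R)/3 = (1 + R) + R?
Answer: 2785/7 ≈ 397.86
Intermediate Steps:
w = -6
D(R) = 3 + 6*R (D(R) = 3*((1 + R) + R) = 3*(1 + 2*R) = 3 + 6*R)
v(G) = -⅐ (v(G) = (1 + 4)/(-2 + (3 + 6*(-6))) = 5/(-2 + (3 - 36)) = 5/(-2 - 33) = 5/(-35) = 5*(-1/35) = -⅐)
398 + v((-1 - 3) + 1) = 398 - ⅐ = 2785/7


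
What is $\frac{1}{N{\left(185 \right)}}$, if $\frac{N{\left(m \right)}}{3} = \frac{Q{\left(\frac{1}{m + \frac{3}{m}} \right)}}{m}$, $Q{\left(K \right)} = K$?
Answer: $\frac{34228}{3} \approx 11409.0$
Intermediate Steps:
$N{\left(m \right)} = \frac{3}{m \left(m + \frac{3}{m}\right)}$ ($N{\left(m \right)} = 3 \frac{1}{\left(m + \frac{3}{m}\right) m} = 3 \frac{1}{m \left(m + \frac{3}{m}\right)} = \frac{3}{m \left(m + \frac{3}{m}\right)}$)
$\frac{1}{N{\left(185 \right)}} = \frac{1}{3 \frac{1}{3 + 185^{2}}} = \frac{1}{3 \frac{1}{3 + 34225}} = \frac{1}{3 \cdot \frac{1}{34228}} = \frac{1}{\frac{3}{34228}} = \frac{34228}{3}$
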